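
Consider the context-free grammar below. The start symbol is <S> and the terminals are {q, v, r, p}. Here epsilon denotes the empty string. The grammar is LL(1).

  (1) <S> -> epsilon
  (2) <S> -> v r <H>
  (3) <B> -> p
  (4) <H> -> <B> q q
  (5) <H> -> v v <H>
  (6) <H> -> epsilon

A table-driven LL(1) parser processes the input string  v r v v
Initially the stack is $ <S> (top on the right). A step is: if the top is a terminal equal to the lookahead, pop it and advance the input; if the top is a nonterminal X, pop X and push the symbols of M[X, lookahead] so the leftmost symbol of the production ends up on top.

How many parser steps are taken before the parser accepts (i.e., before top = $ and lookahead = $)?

7

step 1: stack=$ <S>  input=v r v v $  — expand <S> -> v r <H>
step 2: stack=$ <H> r v  input=v r v v $  — match v
step 3: stack=$ <H> r  input=r v v $  — match r
step 4: stack=$ <H>  input=v v $  — expand <H> -> v v <H>
step 5: stack=$ <H> v v  input=v v $  — match v
step 6: stack=$ <H> v  input=v $  — match v
step 7: stack=$ <H>  input=$  — expand <H> -> epsilon
Accept reached after 7 steps.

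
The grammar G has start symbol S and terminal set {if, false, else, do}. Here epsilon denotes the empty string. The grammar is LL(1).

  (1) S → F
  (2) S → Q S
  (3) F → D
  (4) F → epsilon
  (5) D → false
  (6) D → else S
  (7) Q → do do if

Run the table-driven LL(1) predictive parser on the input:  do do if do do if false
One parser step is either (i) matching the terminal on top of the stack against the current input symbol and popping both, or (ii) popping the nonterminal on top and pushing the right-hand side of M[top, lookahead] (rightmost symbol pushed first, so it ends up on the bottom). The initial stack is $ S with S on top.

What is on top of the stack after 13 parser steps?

false

step 1: stack=$ S  input=do do if do do if false $  — expand S → Q S
step 2: stack=$ S Q  input=do do if do do if false $  — expand Q → do do if
step 3: stack=$ S if do do  input=do do if do do if false $  — match do
step 4: stack=$ S if do  input=do if do do if false $  — match do
step 5: stack=$ S if  input=if do do if false $  — match if
step 6: stack=$ S  input=do do if false $  — expand S → Q S
step 7: stack=$ S Q  input=do do if false $  — expand Q → do do if
step 8: stack=$ S if do do  input=do do if false $  — match do
step 9: stack=$ S if do  input=do if false $  — match do
step 10: stack=$ S if  input=if false $  — match if
step 11: stack=$ S  input=false $  — expand S → F
step 12: stack=$ F  input=false $  — expand F → D
step 13: stack=$ D  input=false $  — expand D → false
Stack after step 13: $ false (top = false).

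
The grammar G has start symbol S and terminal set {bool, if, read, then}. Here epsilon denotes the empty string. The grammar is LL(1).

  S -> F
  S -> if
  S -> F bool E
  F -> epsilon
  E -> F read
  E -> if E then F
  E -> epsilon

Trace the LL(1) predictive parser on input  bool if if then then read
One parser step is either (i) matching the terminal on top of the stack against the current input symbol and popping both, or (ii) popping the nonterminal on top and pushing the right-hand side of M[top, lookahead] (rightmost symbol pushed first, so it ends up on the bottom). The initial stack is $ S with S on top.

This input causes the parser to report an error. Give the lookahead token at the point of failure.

read

step 1: stack=$ S  input=bool if if then then read $  — expand S -> F bool E
step 2: stack=$ E bool F  input=bool if if then then read $  — expand F -> epsilon
step 3: stack=$ E bool  input=bool if if then then read $  — match bool
step 4: stack=$ E  input=if if then then read $  — expand E -> if E then F
step 5: stack=$ F then E if  input=if if then then read $  — match if
step 6: stack=$ F then E  input=if then then read $  — expand E -> if E then F
step 7: stack=$ F then F then E if  input=if then then read $  — match if
step 8: stack=$ F then F then E  input=then then read $  — expand E -> epsilon
step 9: stack=$ F then F then  input=then then read $  — match then
step 10: stack=$ F then F  input=then read $  — expand F -> epsilon
step 11: stack=$ F then  input=then read $  — match then
step 12: stack=$ F  input=read $  — expand F -> epsilon
step 13: stack=$  input=read $  — error: stack empty but input remains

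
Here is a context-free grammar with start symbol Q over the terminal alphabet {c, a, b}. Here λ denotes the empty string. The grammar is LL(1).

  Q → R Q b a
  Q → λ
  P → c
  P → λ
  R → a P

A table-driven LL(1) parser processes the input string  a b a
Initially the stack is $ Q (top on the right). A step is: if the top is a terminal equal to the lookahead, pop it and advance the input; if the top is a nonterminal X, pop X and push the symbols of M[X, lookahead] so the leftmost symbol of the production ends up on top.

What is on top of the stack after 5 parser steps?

b

     Stack        Input    Action
  1  $ Q          a b a $  expand Q → R Q b a
  2  $ a b Q R    a b a $  expand R → a P
  3  $ a b Q P a  a b a $  match a
  4  $ a b Q P    b a $    expand P → λ
  5  $ a b Q      b a $    expand Q → λ
Stack after step 5: $ a b (top = b).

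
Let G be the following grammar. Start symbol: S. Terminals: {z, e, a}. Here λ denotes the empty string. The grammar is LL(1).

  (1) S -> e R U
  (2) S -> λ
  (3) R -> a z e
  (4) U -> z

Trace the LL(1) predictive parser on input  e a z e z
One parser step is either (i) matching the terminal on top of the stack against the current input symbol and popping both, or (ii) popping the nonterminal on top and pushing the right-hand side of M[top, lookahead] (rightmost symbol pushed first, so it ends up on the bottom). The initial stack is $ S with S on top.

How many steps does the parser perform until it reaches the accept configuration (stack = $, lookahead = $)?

     Stack      Input        Action
  1  $ S        e a z e z $  expand S -> e R U
  2  $ U R e    e a z e z $  match e
  3  $ U R      a z e z $    expand R -> a z e
  4  $ U e z a  a z e z $    match a
  5  $ U e z    z e z $      match z
  6  $ U e      e z $        match e
  7  $ U        z $          expand U -> z
  8  $ z        z $          match z
Accept reached after 8 steps.

8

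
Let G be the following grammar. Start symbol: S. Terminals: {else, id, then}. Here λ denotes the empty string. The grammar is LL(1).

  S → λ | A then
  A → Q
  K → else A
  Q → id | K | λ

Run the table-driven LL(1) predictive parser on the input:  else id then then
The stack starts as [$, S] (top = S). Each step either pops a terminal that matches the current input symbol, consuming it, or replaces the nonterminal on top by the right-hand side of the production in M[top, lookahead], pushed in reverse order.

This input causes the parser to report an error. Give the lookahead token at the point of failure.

      Stack          Input                Action
   1  $ S            else id then then $  expand S → A then
   2  $ then A       else id then then $  expand A → Q
   3  $ then Q       else id then then $  expand Q → K
   4  $ then K       else id then then $  expand K → else A
   5  $ then A else  else id then then $  match else
   6  $ then A       id then then $       expand A → Q
   7  $ then Q       id then then $       expand Q → id
   8  $ then id      id then then $       match id
   9  $ then         then then $          match then
  10  $              then $               error: stack empty but input remains

then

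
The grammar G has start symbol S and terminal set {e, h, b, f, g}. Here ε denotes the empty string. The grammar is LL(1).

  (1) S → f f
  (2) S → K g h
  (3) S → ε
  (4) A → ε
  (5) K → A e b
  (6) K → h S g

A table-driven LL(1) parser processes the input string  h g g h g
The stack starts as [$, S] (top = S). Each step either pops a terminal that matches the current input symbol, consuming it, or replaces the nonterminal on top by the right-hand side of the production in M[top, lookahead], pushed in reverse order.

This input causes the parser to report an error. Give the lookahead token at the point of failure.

     Stack        Input        Action
  1  $ S          h g g h g $  expand S → K g h
  2  $ h g K      h g g h g $  expand K → h S g
  3  $ h g g S h  h g g h g $  match h
  4  $ h g g S    g g h g $    expand S → ε
  5  $ h g g      g g h g $    match g
  6  $ h g        g h g $      match g
  7  $ h          h g $        match h
  8  $            g $          error: stack empty but input remains

g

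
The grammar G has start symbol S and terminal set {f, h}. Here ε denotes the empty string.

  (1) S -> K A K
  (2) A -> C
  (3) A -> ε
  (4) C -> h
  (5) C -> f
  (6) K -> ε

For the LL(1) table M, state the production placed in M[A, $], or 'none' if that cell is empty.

FIRST(C): from C->h we get {h}; from C->f we get {f}. So FIRST(C) = {f, h}.
FIRST(K): from K->ε we get {ε}. So FIRST(K) = {ε}.
FIRST(A): from A->C we get {f, h}; from A->ε we get {ε}. So FIRST(A) = {ε, f, h}.
FIRST(S): from S->K A K we get {ε, f, h}. So FIRST(S) = {ε, f, h}.
FOLLOW(S) includes $ since S is the start symbol.
FOLLOW(S): S appears on no right-hand side. Thus FOLLOW(S) = {$}.
FOLLOW(A): in S->K A K, A is followed by K with FIRST {ε}; in S->K A K, the suffix after A is nullable, so FOLLOW(A) ⊇ FOLLOW(S) = {$}. Thus FOLLOW(A) = {$}.
For A -> C: FIRST(C) = {f, h}, so it goes in M[A, t] for t ∈ {f, h}.
For A -> ε: FIRST(ε) = {ε}, so it goes in M[A, t] for t ∈ {}; since ε ∈ FIRST, also for every t ∈ FOLLOW(A) = {$}.

A -> ε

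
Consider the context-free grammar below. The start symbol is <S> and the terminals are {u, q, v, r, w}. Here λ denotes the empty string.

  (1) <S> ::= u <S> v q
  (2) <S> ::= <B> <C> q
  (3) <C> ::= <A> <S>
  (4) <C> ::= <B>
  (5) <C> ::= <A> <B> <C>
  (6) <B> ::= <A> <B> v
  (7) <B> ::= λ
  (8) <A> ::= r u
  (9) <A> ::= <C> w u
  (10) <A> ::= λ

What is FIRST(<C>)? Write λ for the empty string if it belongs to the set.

FIRST(<S>) = {q, r, u, v, w}  (via <B> <C> q)
FIRST(<C>) = {λ, q, r, u, v, w}  (via <A> <S>, <B>, <A> <B> <C>)
FIRST(<A>) = {λ, q, r, u, v, w}  (via <C> w u)
FIRST(<B>) = {λ, q, r, u, v, w}  (via <A> <B> v)

{λ, q, r, u, v, w}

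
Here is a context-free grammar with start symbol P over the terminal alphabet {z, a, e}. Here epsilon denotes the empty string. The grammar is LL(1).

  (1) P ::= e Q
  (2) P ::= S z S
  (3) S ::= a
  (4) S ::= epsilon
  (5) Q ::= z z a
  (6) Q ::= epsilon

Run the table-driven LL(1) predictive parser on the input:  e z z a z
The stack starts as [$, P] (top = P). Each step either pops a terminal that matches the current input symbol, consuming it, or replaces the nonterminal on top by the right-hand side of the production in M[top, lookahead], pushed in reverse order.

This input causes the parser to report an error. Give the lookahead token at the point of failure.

z

step 1: stack=$ P  input=e z z a z $  — expand P ::= e Q
step 2: stack=$ Q e  input=e z z a z $  — match e
step 3: stack=$ Q  input=z z a z $  — expand Q ::= z z a
step 4: stack=$ a z z  input=z z a z $  — match z
step 5: stack=$ a z  input=z a z $  — match z
step 6: stack=$ a  input=a z $  — match a
step 7: stack=$  input=z $  — error: stack empty but input remains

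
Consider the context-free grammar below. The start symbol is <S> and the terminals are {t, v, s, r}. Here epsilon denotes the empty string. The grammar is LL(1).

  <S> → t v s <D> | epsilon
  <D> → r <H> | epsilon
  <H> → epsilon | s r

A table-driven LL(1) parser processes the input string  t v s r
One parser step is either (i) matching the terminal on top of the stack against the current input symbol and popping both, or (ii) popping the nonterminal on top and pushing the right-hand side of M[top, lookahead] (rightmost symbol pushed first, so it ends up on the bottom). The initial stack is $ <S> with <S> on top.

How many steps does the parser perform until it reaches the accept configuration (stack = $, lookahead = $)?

7

step 1: stack=$ <S>  input=t v s r $  — expand <S> → t v s <D>
step 2: stack=$ <D> s v t  input=t v s r $  — match t
step 3: stack=$ <D> s v  input=v s r $  — match v
step 4: stack=$ <D> s  input=s r $  — match s
step 5: stack=$ <D>  input=r $  — expand <D> → r <H>
step 6: stack=$ <H> r  input=r $  — match r
step 7: stack=$ <H>  input=$  — expand <H> → epsilon
Accept reached after 7 steps.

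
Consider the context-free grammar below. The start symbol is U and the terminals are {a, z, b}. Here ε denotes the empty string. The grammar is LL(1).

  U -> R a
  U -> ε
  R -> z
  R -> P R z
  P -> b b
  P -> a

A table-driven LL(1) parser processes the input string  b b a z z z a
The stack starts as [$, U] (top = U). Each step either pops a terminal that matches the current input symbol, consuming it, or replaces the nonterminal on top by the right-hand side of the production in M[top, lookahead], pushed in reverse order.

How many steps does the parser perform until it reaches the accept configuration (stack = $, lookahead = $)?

step 1: stack=$ U  input=b b a z z z a $  — expand U -> R a
step 2: stack=$ a R  input=b b a z z z a $  — expand R -> P R z
step 3: stack=$ a z R P  input=b b a z z z a $  — expand P -> b b
step 4: stack=$ a z R b b  input=b b a z z z a $  — match b
step 5: stack=$ a z R b  input=b a z z z a $  — match b
step 6: stack=$ a z R  input=a z z z a $  — expand R -> P R z
step 7: stack=$ a z z R P  input=a z z z a $  — expand P -> a
step 8: stack=$ a z z R a  input=a z z z a $  — match a
step 9: stack=$ a z z R  input=z z z a $  — expand R -> z
step 10: stack=$ a z z z  input=z z z a $  — match z
step 11: stack=$ a z z  input=z z a $  — match z
step 12: stack=$ a z  input=z a $  — match z
step 13: stack=$ a  input=a $  — match a
Accept reached after 13 steps.

13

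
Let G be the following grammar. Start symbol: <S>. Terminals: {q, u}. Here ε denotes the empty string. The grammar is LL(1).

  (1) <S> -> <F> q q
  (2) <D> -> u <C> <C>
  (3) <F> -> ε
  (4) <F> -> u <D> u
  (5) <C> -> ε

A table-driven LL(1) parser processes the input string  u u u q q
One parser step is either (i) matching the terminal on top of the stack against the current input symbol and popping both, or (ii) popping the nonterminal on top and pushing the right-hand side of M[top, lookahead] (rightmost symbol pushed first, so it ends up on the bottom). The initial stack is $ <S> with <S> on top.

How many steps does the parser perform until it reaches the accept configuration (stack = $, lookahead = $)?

      Stack              Input        Action
   1  $ <S>              u u u q q $  expand <S> -> <F> q q
   2  $ q q <F>          u u u q q $  expand <F> -> u <D> u
   3  $ q q u <D> u      u u u q q $  match u
   4  $ q q u <D>        u u q q $    expand <D> -> u <C> <C>
   5  $ q q u <C> <C> u  u u q q $    match u
   6  $ q q u <C> <C>    u q q $      expand <C> -> ε
   7  $ q q u <C>        u q q $      expand <C> -> ε
   8  $ q q u            u q q $      match u
   9  $ q q              q q $        match q
  10  $ q                q $          match q
Accept reached after 10 steps.

10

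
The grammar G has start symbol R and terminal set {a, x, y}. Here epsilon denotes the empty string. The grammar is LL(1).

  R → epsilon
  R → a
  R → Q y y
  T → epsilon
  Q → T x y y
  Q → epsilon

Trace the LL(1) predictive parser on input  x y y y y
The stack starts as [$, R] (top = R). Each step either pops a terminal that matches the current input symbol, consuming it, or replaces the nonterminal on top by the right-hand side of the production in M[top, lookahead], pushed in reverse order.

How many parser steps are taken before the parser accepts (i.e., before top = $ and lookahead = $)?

step 1: stack=$ R  input=x y y y y $  — expand R → Q y y
step 2: stack=$ y y Q  input=x y y y y $  — expand Q → T x y y
step 3: stack=$ y y y y x T  input=x y y y y $  — expand T → epsilon
step 4: stack=$ y y y y x  input=x y y y y $  — match x
step 5: stack=$ y y y y  input=y y y y $  — match y
step 6: stack=$ y y y  input=y y y $  — match y
step 7: stack=$ y y  input=y y $  — match y
step 8: stack=$ y  input=y $  — match y
Accept reached after 8 steps.

8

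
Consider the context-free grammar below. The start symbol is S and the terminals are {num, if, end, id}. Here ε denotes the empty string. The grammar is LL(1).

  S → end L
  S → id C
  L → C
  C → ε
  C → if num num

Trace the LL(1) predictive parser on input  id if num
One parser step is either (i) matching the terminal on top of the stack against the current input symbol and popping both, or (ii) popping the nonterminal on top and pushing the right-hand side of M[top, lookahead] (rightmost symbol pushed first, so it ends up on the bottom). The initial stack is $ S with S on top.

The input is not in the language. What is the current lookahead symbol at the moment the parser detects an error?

$

     Stack         Input        Action
  1  $ S           id if num $  expand S → id C
  2  $ C id        id if num $  match id
  3  $ C           if num $     expand C → if num num
  4  $ num num if  if num $     match if
  5  $ num num     num $        match num
  6  $ num         $            error: top is terminal num but lookahead is $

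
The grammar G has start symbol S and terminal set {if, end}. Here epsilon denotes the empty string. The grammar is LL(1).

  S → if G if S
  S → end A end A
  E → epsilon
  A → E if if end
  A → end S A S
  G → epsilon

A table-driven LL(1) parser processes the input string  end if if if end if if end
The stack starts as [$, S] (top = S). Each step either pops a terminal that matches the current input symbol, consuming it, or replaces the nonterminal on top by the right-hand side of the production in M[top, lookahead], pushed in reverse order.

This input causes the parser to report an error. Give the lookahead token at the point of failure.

     Stack                Input                         Action
  1  $ S                  end if if if end if if end $  expand S → end A end A
  2  $ A end A end        end if if if end if if end $  match end
  3  $ A end A            if if if end if if end $      expand A → E if if end
  4  $ A end end if if E  if if if end if if end $      expand E → epsilon
  5  $ A end end if if    if if if end if if end $      match if
  6  $ A end end if       if if end if if end $         match if
  7  $ A end end          if end if if end $            error: top is terminal end but lookahead is if

if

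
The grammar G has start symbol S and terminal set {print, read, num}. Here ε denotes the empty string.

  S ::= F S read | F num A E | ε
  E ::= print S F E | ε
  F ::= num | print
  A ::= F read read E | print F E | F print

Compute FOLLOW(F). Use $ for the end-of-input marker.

FIRST(E) = {ε, print}
FIRST(F) = {num, print}
FIRST(S) = {ε, num, print}  (via F S read, F num A E)
FIRST(A) = {num, print}  (via F read read E, F print)
FOLLOW(S) includes $ since S is the start symbol.
FOLLOW(S): in S::=F S read, S is followed by read with FIRST {read}; in E::=print S F E, S is followed by F E with FIRST {num, print}. Thus FOLLOW(S) = {$, num, print, read}.
FOLLOW(A): in S::=F num A E, A is followed by E with FIRST {ε, print}; in S::=F num A E, the suffix after A is nullable, so FOLLOW(A) ⊇ FOLLOW(S) = {$, num, print, read}. Thus FOLLOW(A) = {$, num, print, read}.
FOLLOW(E): in S::=F num A E, the suffix after E is empty, so FOLLOW(E) ⊇ FOLLOW(S) = {$, num, print, read}; in E::=print S F E, the suffix after E is empty (adds nothing new); in A::=F read read E, the suffix after E is empty, so FOLLOW(E) ⊇ FOLLOW(A) = {$, num, print, read}; in A::=print F E, the suffix after E is empty, so FOLLOW(E) ⊇ FOLLOW(A) = {$, num, print, read}. Thus FOLLOW(E) = {$, num, print, read}.
FOLLOW(F): in S::=F S read, F is followed by S read with FIRST {num, print, read}; in S::=F num A E, F is followed by num A E with FIRST {num}; in E::=print S F E, F is followed by E with FIRST {ε, print}; in E::=print S F E, the suffix after F is nullable, so FOLLOW(F) ⊇ FOLLOW(E) = {$, num, print, read}; in A::=F read read E, F is followed by read read E with FIRST {read}; in A::=print F E, F is followed by E with FIRST {ε, print}; in A::=print F E, the suffix after F is nullable, so FOLLOW(F) ⊇ FOLLOW(A) = {$, num, print, read}; in A::=F print, F is followed by print with FIRST {print}. Thus FOLLOW(F) = {$, num, print, read}.

{$, num, print, read}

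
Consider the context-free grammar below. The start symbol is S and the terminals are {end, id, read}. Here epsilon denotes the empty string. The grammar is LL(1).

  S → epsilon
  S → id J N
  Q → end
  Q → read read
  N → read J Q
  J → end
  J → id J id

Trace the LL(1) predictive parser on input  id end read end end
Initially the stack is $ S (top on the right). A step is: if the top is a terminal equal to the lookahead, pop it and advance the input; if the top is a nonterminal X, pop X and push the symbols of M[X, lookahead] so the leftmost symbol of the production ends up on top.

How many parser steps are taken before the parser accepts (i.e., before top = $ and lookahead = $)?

10

      Stack       Input                  Action
   1  $ S         id end read end end $  expand S → id J N
   2  $ N J id    id end read end end $  match id
   3  $ N J       end read end end $     expand J → end
   4  $ N end     end read end end $     match end
   5  $ N         read end end $         expand N → read J Q
   6  $ Q J read  read end end $         match read
   7  $ Q J       end end $              expand J → end
   8  $ Q end     end end $              match end
   9  $ Q         end $                  expand Q → end
  10  $ end       end $                  match end
Accept reached after 10 steps.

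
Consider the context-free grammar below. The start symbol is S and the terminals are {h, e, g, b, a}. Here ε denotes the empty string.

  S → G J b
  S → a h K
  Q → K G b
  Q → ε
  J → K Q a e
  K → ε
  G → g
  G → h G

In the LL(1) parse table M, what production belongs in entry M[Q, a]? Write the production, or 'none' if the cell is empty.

Q → ε

FIRST(K): from K→ε we get {ε}. So FIRST(K) = {ε}.
FIRST(G): from G→g we get {g}; from G→h G we get {h}. So FIRST(G) = {g, h}.
FIRST(S): from S→G J b we get {g, h}; from S→a h K we get {a}. So FIRST(S) = {a, g, h}.
FIRST(Q): from Q→K G b we get {g, h}; from Q→ε we get {ε}. So FIRST(Q) = {ε, g, h}.
FIRST(J): from J→K Q a e we get {a, g, h}. So FIRST(J) = {a, g, h}.
FOLLOW(S) includes $ since S is the start symbol.
FOLLOW(Q): in J→K Q a e, Q is followed by a e with FIRST {a}. Thus FOLLOW(Q) = {a}.
For Q → K G b: FIRST(K G b) = {g, h}, so it goes in M[Q, t] for t ∈ {g, h}.
For Q → ε: FIRST(ε) = {ε}, so it goes in M[Q, t] for t ∈ {}; since ε ∈ FIRST, also for every t ∈ FOLLOW(Q) = {a}.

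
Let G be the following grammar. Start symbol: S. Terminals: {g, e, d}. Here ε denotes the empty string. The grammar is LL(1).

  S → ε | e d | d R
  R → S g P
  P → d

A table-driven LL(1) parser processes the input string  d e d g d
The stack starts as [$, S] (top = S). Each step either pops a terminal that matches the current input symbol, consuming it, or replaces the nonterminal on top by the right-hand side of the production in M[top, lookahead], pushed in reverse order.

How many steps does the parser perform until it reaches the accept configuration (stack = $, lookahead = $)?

9

     Stack      Input        Action
  1  $ S        d e d g d $  expand S → d R
  2  $ R d      d e d g d $  match d
  3  $ R        e d g d $    expand R → S g P
  4  $ P g S    e d g d $    expand S → e d
  5  $ P g d e  e d g d $    match e
  6  $ P g d    d g d $      match d
  7  $ P g      g d $        match g
  8  $ P        d $          expand P → d
  9  $ d        d $          match d
Accept reached after 9 steps.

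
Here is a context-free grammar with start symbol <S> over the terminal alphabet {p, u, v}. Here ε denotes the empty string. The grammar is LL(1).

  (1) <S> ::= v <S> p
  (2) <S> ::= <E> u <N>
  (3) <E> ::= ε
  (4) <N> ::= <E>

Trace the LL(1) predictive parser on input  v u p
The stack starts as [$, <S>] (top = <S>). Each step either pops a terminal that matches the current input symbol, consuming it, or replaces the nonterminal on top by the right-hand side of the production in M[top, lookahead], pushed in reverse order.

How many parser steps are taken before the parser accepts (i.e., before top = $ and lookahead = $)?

8

     Stack          Input    Action
  1  $ <S>          v u p $  expand <S> ::= v <S> p
  2  $ p <S> v      v u p $  match v
  3  $ p <S>        u p $    expand <S> ::= <E> u <N>
  4  $ p <N> u <E>  u p $    expand <E> ::= ε
  5  $ p <N> u      u p $    match u
  6  $ p <N>        p $      expand <N> ::= <E>
  7  $ p <E>        p $      expand <E> ::= ε
  8  $ p            p $      match p
Accept reached after 8 steps.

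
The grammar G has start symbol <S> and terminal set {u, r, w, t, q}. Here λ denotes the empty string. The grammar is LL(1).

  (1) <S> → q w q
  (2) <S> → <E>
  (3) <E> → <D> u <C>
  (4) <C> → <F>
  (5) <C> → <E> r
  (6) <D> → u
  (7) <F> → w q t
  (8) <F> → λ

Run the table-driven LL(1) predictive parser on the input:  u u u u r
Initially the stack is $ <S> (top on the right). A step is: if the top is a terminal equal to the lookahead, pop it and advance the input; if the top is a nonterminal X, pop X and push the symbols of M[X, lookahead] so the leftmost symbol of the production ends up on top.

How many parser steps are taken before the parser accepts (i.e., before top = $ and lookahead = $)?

13

      Stack          Input        Action
   1  $ <S>          u u u u r $  expand <S> → <E>
   2  $ <E>          u u u u r $  expand <E> → <D> u <C>
   3  $ <C> u <D>    u u u u r $  expand <D> → u
   4  $ <C> u u      u u u u r $  match u
   5  $ <C> u        u u u r $    match u
   6  $ <C>          u u r $      expand <C> → <E> r
   7  $ r <E>        u u r $      expand <E> → <D> u <C>
   8  $ r <C> u <D>  u u r $      expand <D> → u
   9  $ r <C> u u    u u r $      match u
  10  $ r <C> u      u r $        match u
  11  $ r <C>        r $          expand <C> → <F>
  12  $ r <F>        r $          expand <F> → λ
  13  $ r            r $          match r
Accept reached after 13 steps.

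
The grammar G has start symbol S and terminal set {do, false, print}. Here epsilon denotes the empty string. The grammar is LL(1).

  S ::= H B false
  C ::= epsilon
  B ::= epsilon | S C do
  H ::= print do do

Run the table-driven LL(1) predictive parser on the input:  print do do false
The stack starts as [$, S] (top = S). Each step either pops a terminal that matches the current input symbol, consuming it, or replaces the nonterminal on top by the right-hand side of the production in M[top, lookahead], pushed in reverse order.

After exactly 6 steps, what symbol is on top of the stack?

false

     Stack                  Input                Action
  1  $ S                    print do do false $  expand S ::= H B false
  2  $ false B H            print do do false $  expand H ::= print do do
  3  $ false B do do print  print do do false $  match print
  4  $ false B do do        do do false $        match do
  5  $ false B do           do false $           match do
  6  $ false B              false $              expand B ::= epsilon
Stack after step 6: $ false (top = false).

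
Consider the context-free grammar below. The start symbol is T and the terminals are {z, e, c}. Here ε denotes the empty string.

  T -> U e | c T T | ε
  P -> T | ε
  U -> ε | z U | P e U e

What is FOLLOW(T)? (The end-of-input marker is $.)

FIRST(T): from T->U e we get {c, e, z}; from T->c T T we get {c}; from T->ε we get {ε}. So FIRST(T) = {ε, c, e, z}.
FIRST(P): from P->T we get {ε, c, e, z}; from P->ε we get {ε}. So FIRST(P) = {ε, c, e, z}.
FIRST(U): from U->ε we get {ε}; from U->z U we get {z}; from U->P e U e we get {c, e, z}. So FIRST(U) = {ε, c, e, z}.
FOLLOW(T) includes $ since T is the start symbol.
FOLLOW(P): in U->P e U e, P is followed by e U e with FIRST {e}. Thus FOLLOW(P) = {e}.
FOLLOW(T): in T->c T T (occurrence 1), T is followed by T with FIRST {ε, c, e, z}; in T->c T T (occurrence 1), the suffix after T is nullable (adds nothing new); in T->c T T (occurrence 2), the suffix after T is empty (adds nothing new); in P->T, the suffix after T is empty, so FOLLOW(T) ⊇ FOLLOW(P) = {e}. Thus FOLLOW(T) = {$, c, e, z}.
FOLLOW(U): in T->U e, U is followed by e with FIRST {e}; in U->z U, the suffix after U is empty (adds nothing new); in U->P e U e, U is followed by e with FIRST {e}. Thus FOLLOW(U) = {e}.

{$, c, e, z}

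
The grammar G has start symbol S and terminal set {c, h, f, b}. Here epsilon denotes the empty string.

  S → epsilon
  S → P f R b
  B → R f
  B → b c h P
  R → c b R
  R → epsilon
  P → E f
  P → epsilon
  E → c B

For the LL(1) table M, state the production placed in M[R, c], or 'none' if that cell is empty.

R → c b R

FIRST(R) = {epsilon, c}
FIRST(E) = {c}
FIRST(B) = {b, c, f}  (via R f)
FIRST(P) = {epsilon, c}  (via E f)
FIRST(S) = {epsilon, c, f}  (via P f R b)
FOLLOW(S) includes $ since S is the start symbol.
FOLLOW(R): in S→P f R b, R is followed by b with FIRST {b}; in B→R f, R is followed by f with FIRST {f}; in R→c b R, the suffix after R is empty (adds nothing new). Thus FOLLOW(R) = {b, f}.
For R → c b R: FIRST(c b R) = {c}, so it goes in M[R, t] for t ∈ {c}.
For R → epsilon: FIRST(epsilon) = {epsilon}, so it goes in M[R, t] for t ∈ {}; since epsilon ∈ FIRST, also for every t ∈ FOLLOW(R) = {b, f}.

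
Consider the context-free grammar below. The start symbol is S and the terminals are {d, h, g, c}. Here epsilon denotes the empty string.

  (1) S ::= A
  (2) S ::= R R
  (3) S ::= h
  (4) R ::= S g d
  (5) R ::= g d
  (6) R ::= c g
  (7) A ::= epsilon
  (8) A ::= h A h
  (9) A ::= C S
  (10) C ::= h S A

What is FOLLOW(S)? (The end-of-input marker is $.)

{$, c, g, h}

FIRST(C): from C::=h S A we get {h}. So FIRST(C) = {h}.
FIRST(A): from A::=epsilon we get {epsilon}; from A::=h A h we get {h}; from A::=C S we get {h}. So FIRST(A) = {epsilon, h}.
FIRST(S): from S::=A we get {epsilon, h}; from S::=R R we get {c, g, h}; from S::=h we get {h}. So FIRST(S) = {epsilon, c, g, h}.
FIRST(R): from R::=S g d we get {c, g, h}; from R::=g d we get {g}; from R::=c g we get {c}. So FIRST(R) = {c, g, h}.
FOLLOW(S) includes $ since S is the start symbol.
FOLLOW(S): in R::=S g d, S is followed by g d with FIRST {g}; in A::=C S, the suffix after S is empty, so FOLLOW(S) ⊇ FOLLOW(A) = {$, c, g, h}; in C::=h S A, S is followed by A with FIRST {epsilon, h}; in C::=h S A, the suffix after S is nullable, so FOLLOW(S) ⊇ FOLLOW(C) = {$, c, g, h}. Thus FOLLOW(S) = {$, c, g, h}.
FOLLOW(R): in S::=R R (occurrence 1), R is followed by R with FIRST {c, g, h}; in S::=R R (occurrence 2), the suffix after R is empty, so FOLLOW(R) ⊇ FOLLOW(S) = {$, c, g, h}. Thus FOLLOW(R) = {$, c, g, h}.
FOLLOW(A): in S::=A, the suffix after A is empty, so FOLLOW(A) ⊇ FOLLOW(S) = {$, c, g, h}; in A::=h A h, A is followed by h with FIRST {h}; in C::=h S A, the suffix after A is empty, so FOLLOW(A) ⊇ FOLLOW(C) = {$, c, g, h}. Thus FOLLOW(A) = {$, c, g, h}.
FOLLOW(C): in A::=C S, C is followed by S with FIRST {epsilon, c, g, h}; in A::=C S, the suffix after C is nullable, so FOLLOW(C) ⊇ FOLLOW(A) = {$, c, g, h}. Thus FOLLOW(C) = {$, c, g, h}.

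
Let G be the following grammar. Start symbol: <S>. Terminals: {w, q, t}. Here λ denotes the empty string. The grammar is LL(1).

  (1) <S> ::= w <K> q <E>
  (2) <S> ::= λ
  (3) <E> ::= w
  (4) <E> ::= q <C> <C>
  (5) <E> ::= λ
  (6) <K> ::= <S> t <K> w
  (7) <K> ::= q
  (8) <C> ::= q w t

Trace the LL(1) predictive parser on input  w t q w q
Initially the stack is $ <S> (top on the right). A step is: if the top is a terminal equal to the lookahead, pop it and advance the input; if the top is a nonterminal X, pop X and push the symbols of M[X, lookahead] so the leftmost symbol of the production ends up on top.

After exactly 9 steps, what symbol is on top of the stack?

<E>

     Stack                Input        Action
  1  $ <S>                w t q w q $  expand <S> ::= w <K> q <E>
  2  $ <E> q <K> w        w t q w q $  match w
  3  $ <E> q <K>          t q w q $    expand <K> ::= <S> t <K> w
  4  $ <E> q w <K> t <S>  t q w q $    expand <S> ::= λ
  5  $ <E> q w <K> t      t q w q $    match t
  6  $ <E> q w <K>        q w q $      expand <K> ::= q
  7  $ <E> q w q          q w q $      match q
  8  $ <E> q w            w q $        match w
  9  $ <E> q              q $          match q
Stack after step 9: $ <E> (top = <E>).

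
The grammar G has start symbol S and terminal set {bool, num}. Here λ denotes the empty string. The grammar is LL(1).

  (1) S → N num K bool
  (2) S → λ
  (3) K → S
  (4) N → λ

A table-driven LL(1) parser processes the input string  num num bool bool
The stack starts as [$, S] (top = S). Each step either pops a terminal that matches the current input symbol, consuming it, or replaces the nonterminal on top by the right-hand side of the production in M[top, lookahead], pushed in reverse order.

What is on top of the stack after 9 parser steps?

     Stack                Input                Action
  1  $ S                  num num bool bool $  expand S → N num K bool
  2  $ bool K num N       num num bool bool $  expand N → λ
  3  $ bool K num         num num bool bool $  match num
  4  $ bool K             num bool bool $      expand K → S
  5  $ bool S             num bool bool $      expand S → N num K bool
  6  $ bool bool K num N  num bool bool $      expand N → λ
  7  $ bool bool K num    num bool bool $      match num
  8  $ bool bool K        bool bool $          expand K → S
  9  $ bool bool S        bool bool $          expand S → λ
Stack after step 9: $ bool bool (top = bool).

bool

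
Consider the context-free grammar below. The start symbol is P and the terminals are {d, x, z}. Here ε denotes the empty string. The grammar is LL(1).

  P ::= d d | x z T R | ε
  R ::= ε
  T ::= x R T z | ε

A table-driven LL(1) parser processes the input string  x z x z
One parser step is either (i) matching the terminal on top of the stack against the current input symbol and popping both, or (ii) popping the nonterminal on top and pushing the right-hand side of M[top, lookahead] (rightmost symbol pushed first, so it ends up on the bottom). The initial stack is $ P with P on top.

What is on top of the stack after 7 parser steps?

z

     Stack        Input      Action
  1  $ P          x z x z $  expand P ::= x z T R
  2  $ R T z x    x z x z $  match x
  3  $ R T z      z x z $    match z
  4  $ R T        x z $      expand T ::= x R T z
  5  $ R z T R x  x z $      match x
  6  $ R z T R    z $        expand R ::= ε
  7  $ R z T      z $        expand T ::= ε
Stack after step 7: $ R z (top = z).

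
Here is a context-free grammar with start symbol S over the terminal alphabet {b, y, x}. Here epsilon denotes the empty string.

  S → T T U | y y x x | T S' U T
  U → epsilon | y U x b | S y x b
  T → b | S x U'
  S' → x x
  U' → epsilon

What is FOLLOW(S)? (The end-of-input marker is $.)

{$, x, y}

FIRST(S') = {x}
FIRST(U') = {epsilon}
FIRST(S) = {b, y}  (via T T U, T S' U T)
FIRST(U) = {epsilon, b, y}  (via S y x b)
FIRST(T) = {b, y}  (via S x U')
FOLLOW(S) includes $ since S is the start symbol.
FOLLOW(S): in U→S y x b, S is followed by y x b with FIRST {y}; in T→S x U', S is followed by x U' with FIRST {x}. Thus FOLLOW(S) = {$, x, y}.
FOLLOW(U): in S→T T U, the suffix after U is empty, so FOLLOW(U) ⊇ FOLLOW(S) = {$, x, y}; in S→T S' U T, U is followed by T with FIRST {b, y}; in U→y U x b, U is followed by x b with FIRST {x}. Thus FOLLOW(U) = {$, b, x, y}.
FOLLOW(T): in S→T T U (occurrence 1), T is followed by T U with FIRST {b, y}; in S→T T U (occurrence 2), T is followed by U with FIRST {epsilon, b, y}; in S→T T U (occurrence 2), the suffix after T is nullable, so FOLLOW(T) ⊇ FOLLOW(S) = {$, x, y}; in S→T S' U T (occurrence 1), T is followed by S' U T with FIRST {x}; in S→T S' U T (occurrence 2), the suffix after T is empty, so FOLLOW(T) ⊇ FOLLOW(S) = {$, x, y}. Thus FOLLOW(T) = {$, b, x, y}.
FOLLOW(S'): in S→T S' U T, S' is followed by U T with FIRST {b, y}. Thus FOLLOW(S') = {b, y}.
FOLLOW(U'): in T→S x U', the suffix after U' is empty, so FOLLOW(U') ⊇ FOLLOW(T) = {$, b, x, y}. Thus FOLLOW(U') = {$, b, x, y}.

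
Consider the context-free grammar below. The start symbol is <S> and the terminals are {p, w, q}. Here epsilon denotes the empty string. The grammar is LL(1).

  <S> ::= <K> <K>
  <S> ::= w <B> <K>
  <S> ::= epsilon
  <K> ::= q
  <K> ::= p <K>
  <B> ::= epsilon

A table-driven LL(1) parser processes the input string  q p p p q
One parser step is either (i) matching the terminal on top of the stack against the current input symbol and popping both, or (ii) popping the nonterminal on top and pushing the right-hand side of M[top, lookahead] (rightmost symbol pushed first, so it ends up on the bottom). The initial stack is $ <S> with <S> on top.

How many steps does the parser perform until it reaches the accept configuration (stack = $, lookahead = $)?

11

step 1: stack=$ <S>  input=q p p p q $  — expand <S> ::= <K> <K>
step 2: stack=$ <K> <K>  input=q p p p q $  — expand <K> ::= q
step 3: stack=$ <K> q  input=q p p p q $  — match q
step 4: stack=$ <K>  input=p p p q $  — expand <K> ::= p <K>
step 5: stack=$ <K> p  input=p p p q $  — match p
step 6: stack=$ <K>  input=p p q $  — expand <K> ::= p <K>
step 7: stack=$ <K> p  input=p p q $  — match p
step 8: stack=$ <K>  input=p q $  — expand <K> ::= p <K>
step 9: stack=$ <K> p  input=p q $  — match p
step 10: stack=$ <K>  input=q $  — expand <K> ::= q
step 11: stack=$ q  input=q $  — match q
Accept reached after 11 steps.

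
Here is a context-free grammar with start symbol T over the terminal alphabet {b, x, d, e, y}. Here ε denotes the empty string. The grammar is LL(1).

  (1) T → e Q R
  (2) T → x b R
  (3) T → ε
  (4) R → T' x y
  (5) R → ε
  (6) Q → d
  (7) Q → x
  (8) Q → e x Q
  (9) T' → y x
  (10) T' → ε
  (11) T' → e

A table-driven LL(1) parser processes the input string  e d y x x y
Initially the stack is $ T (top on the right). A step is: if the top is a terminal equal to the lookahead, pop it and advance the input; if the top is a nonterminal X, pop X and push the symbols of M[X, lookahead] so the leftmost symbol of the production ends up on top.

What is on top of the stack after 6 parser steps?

y

step 1: stack=$ T  input=e d y x x y $  — expand T → e Q R
step 2: stack=$ R Q e  input=e d y x x y $  — match e
step 3: stack=$ R Q  input=d y x x y $  — expand Q → d
step 4: stack=$ R d  input=d y x x y $  — match d
step 5: stack=$ R  input=y x x y $  — expand R → T' x y
step 6: stack=$ y x T'  input=y x x y $  — expand T' → y x
Stack after step 6: $ y x x y (top = y).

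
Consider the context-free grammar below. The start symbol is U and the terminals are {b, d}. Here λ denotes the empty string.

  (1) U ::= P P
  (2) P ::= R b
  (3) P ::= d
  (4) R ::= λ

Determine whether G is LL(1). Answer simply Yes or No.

FIRST(U) = {b, d}
FIRST(P) = {b, d}
FIRST(R) = {λ}
FOLLOW(U) = {$}
FOLLOW(P) = {$, b, d}
FOLLOW(R) = {b}
Each cell of M receives at most one production.

Yes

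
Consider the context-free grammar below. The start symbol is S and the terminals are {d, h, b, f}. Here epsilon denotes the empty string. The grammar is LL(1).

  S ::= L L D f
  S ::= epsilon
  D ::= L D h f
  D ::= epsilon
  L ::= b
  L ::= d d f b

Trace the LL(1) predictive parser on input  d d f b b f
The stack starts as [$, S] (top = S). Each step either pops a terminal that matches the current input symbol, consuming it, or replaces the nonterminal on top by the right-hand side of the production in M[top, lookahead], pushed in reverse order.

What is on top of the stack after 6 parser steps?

step 1: stack=$ S  input=d d f b b f $  — expand S ::= L L D f
step 2: stack=$ f D L L  input=d d f b b f $  — expand L ::= d d f b
step 3: stack=$ f D L b f d d  input=d d f b b f $  — match d
step 4: stack=$ f D L b f d  input=d f b b f $  — match d
step 5: stack=$ f D L b f  input=f b b f $  — match f
step 6: stack=$ f D L b  input=b b f $  — match b
Stack after step 6: $ f D L (top = L).

L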